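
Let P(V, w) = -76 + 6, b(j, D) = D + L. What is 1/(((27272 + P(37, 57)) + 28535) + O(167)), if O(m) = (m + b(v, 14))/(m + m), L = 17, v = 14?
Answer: 167/9308178 ≈ 1.7941e-5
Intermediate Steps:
b(j, D) = 17 + D (b(j, D) = D + 17 = 17 + D)
P(V, w) = -70
O(m) = (31 + m)/(2*m) (O(m) = (m + (17 + 14))/(m + m) = (m + 31)/((2*m)) = (31 + m)*(1/(2*m)) = (31 + m)/(2*m))
1/(((27272 + P(37, 57)) + 28535) + O(167)) = 1/(((27272 - 70) + 28535) + (1/2)*(31 + 167)/167) = 1/((27202 + 28535) + (1/2)*(1/167)*198) = 1/(55737 + 99/167) = 1/(9308178/167) = 167/9308178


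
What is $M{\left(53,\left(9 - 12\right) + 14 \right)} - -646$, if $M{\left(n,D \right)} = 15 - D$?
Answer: $650$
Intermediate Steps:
$M{\left(53,\left(9 - 12\right) + 14 \right)} - -646 = \left(15 - \left(\left(9 - 12\right) + 14\right)\right) - -646 = \left(15 - \left(-3 + 14\right)\right) + 646 = \left(15 - 11\right) + 646 = 4 + 646 = 650$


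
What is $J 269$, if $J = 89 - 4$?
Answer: $22865$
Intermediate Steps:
$J = 85$
$J 269 = 85 \cdot 269 = 22865$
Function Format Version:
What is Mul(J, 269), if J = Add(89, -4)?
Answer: 22865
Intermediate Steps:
J = 85
Mul(J, 269) = Mul(85, 269) = 22865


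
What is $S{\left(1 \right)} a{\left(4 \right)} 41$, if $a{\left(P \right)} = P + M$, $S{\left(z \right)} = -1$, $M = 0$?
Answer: $-164$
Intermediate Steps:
$a{\left(P \right)} = P$ ($a{\left(P \right)} = P + 0 = P$)
$S{\left(1 \right)} a{\left(4 \right)} 41 = \left(-1\right) 4 \cdot 41 = \left(-4\right) 41 = -164$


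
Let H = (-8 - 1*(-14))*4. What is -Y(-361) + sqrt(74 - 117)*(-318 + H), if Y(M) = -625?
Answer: 625 - 294*I*sqrt(43) ≈ 625.0 - 1927.9*I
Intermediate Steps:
H = 24 (H = (-8 + 14)*4 = 6*4 = 24)
-Y(-361) + sqrt(74 - 117)*(-318 + H) = -1*(-625) + sqrt(74 - 117)*(-318 + 24) = 625 + sqrt(-43)*(-294) = 625 + (I*sqrt(43))*(-294) = 625 - 294*I*sqrt(43)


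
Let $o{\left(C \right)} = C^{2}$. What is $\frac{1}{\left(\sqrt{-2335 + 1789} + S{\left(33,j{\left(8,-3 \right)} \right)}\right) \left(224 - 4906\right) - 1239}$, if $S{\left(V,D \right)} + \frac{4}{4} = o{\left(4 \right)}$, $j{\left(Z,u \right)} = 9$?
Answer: $\frac{i}{- 71469 i + 4682 \sqrt{546}} \approx -4.1852 \cdot 10^{-6} + 6.4065 \cdot 10^{-6} i$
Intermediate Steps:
$S{\left(V,D \right)} = 15$ ($S{\left(V,D \right)} = -1 + 4^{2} = -1 + 16 = 15$)
$\frac{1}{\left(\sqrt{-2335 + 1789} + S{\left(33,j{\left(8,-3 \right)} \right)}\right) \left(224 - 4906\right) - 1239} = \frac{1}{\left(\sqrt{-2335 + 1789} + 15\right) \left(224 - 4906\right) - 1239} = \frac{1}{\left(\sqrt{-546} + 15\right) \left(-4682\right) - 1239} = \frac{1}{\left(i \sqrt{546} + 15\right) \left(-4682\right) - 1239} = \frac{1}{\left(15 + i \sqrt{546}\right) \left(-4682\right) - 1239} = \frac{1}{\left(-70230 - 4682 i \sqrt{546}\right) - 1239} = \frac{1}{-71469 - 4682 i \sqrt{546}}$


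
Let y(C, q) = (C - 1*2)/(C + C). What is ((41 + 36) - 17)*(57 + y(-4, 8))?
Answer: 3465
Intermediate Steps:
y(C, q) = (-2 + C)/(2*C) (y(C, q) = (C - 2)/((2*C)) = (-2 + C)*(1/(2*C)) = (-2 + C)/(2*C))
((41 + 36) - 17)*(57 + y(-4, 8)) = ((41 + 36) - 17)*(57 + (½)*(-2 - 4)/(-4)) = (77 - 17)*(57 + (½)*(-¼)*(-6)) = 60*(57 + ¾) = 60*(231/4) = 3465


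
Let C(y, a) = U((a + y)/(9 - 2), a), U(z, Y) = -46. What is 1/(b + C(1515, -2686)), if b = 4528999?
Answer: 1/4528953 ≈ 2.2080e-7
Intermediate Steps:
C(y, a) = -46
1/(b + C(1515, -2686)) = 1/(4528999 - 46) = 1/4528953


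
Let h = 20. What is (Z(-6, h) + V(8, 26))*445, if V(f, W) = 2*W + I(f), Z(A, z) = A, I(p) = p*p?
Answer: 48950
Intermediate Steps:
I(p) = p²
V(f, W) = f² + 2*W (V(f, W) = 2*W + f² = f² + 2*W)
(Z(-6, h) + V(8, 26))*445 = (-6 + (8² + 2*26))*445 = (-6 + (64 + 52))*445 = (-6 + 116)*445 = 110*445 = 48950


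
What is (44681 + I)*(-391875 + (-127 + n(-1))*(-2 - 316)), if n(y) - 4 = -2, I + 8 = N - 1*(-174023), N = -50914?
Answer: -59080236750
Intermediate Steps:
I = 123101 (I = -8 + (-50914 - 1*(-174023)) = -8 + (-50914 + 174023) = -8 + 123109 = 123101)
n(y) = 2 (n(y) = 4 - 2 = 2)
(44681 + I)*(-391875 + (-127 + n(-1))*(-2 - 316)) = (44681 + 123101)*(-391875 + (-127 + 2)*(-2 - 316)) = 167782*(-391875 - 125*(-318)) = 167782*(-391875 + 39750) = 167782*(-352125) = -59080236750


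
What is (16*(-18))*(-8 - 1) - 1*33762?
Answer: -31170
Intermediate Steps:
(16*(-18))*(-8 - 1) - 1*33762 = -288*(-9) - 33762 = 2592 - 33762 = -31170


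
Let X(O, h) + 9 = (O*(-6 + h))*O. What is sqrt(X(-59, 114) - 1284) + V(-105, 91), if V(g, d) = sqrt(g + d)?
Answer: sqrt(374655) + I*sqrt(14) ≈ 612.09 + 3.7417*I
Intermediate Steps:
V(g, d) = sqrt(d + g)
X(O, h) = -9 + O**2*(-6 + h) (X(O, h) = -9 + (O*(-6 + h))*O = -9 + O**2*(-6 + h))
sqrt(X(-59, 114) - 1284) + V(-105, 91) = sqrt((-9 - 6*(-59)**2 + 114*(-59)**2) - 1284) + sqrt(91 - 105) = sqrt((-9 - 6*3481 + 114*3481) - 1284) + sqrt(-14) = sqrt((-9 - 20886 + 396834) - 1284) + I*sqrt(14) = sqrt(375939 - 1284) + I*sqrt(14) = sqrt(374655) + I*sqrt(14)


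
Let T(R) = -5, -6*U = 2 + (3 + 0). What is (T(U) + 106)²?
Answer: 10201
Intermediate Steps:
U = -⅚ (U = -(2 + (3 + 0))/6 = -(2 + 3)/6 = -⅙*5 = -⅚ ≈ -0.83333)
(T(U) + 106)² = (-5 + 106)² = 101² = 10201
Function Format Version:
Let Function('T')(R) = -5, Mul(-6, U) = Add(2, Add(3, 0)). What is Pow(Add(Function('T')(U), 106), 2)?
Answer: 10201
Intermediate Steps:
U = Rational(-5, 6) (U = Mul(Rational(-1, 6), Add(2, Add(3, 0))) = Mul(Rational(-1, 6), Add(2, 3)) = Mul(Rational(-1, 6), 5) = Rational(-5, 6) ≈ -0.83333)
Pow(Add(Function('T')(U), 106), 2) = Pow(Add(-5, 106), 2) = Pow(101, 2) = 10201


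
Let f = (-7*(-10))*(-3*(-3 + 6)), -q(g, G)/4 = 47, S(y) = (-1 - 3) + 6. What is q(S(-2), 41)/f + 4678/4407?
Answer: 629276/462735 ≈ 1.3599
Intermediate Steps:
S(y) = 2 (S(y) = -4 + 6 = 2)
q(g, G) = -188 (q(g, G) = -4*47 = -188)
f = -630 (f = 70*(-3*3) = 70*(-9) = -630)
q(S(-2), 41)/f + 4678/4407 = -188/(-630) + 4678/4407 = -188*(-1/630) + 4678*(1/4407) = 94/315 + 4678/4407 = 629276/462735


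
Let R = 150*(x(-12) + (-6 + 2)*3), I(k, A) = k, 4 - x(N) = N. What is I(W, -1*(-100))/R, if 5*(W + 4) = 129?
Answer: 109/3000 ≈ 0.036333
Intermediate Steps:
W = 109/5 (W = -4 + (⅕)*129 = -4 + 129/5 = 109/5 ≈ 21.800)
x(N) = 4 - N
R = 600 (R = 150*((4 - 1*(-12)) + (-6 + 2)*3) = 150*((4 + 12) - 4*3) = 150*(16 - 12) = 150*4 = 600)
I(W, -1*(-100))/R = (109/5)/600 = (109/5)*(1/600) = 109/3000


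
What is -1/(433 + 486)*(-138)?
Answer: 138/919 ≈ 0.15016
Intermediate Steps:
-1/(433 + 486)*(-138) = -1/919*(-138) = 138/919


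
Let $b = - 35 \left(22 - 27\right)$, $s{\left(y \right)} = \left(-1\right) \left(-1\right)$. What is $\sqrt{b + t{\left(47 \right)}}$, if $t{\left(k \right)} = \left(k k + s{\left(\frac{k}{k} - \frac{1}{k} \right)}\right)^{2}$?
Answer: $5 \sqrt{195371} \approx 2210.0$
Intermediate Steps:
$s{\left(y \right)} = 1$
$b = 175$ ($b = \left(-35\right) \left(-5\right) = 175$)
$t{\left(k \right)} = \left(1 + k^{2}\right)^{2}$ ($t{\left(k \right)} = \left(k k + 1\right)^{2} = \left(k^{2} + 1\right)^{2} = \left(1 + k^{2}\right)^{2}$)
$\sqrt{b + t{\left(47 \right)}} = \sqrt{175 + \left(1 + 47^{2}\right)^{2}} = \sqrt{175 + \left(1 + 2209\right)^{2}} = \sqrt{175 + 2210^{2}} = \sqrt{175 + 4884100} = \sqrt{4884275} = 5 \sqrt{195371}$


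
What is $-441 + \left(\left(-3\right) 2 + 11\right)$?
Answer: $-436$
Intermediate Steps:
$-441 + \left(\left(-3\right) 2 + 11\right) = -441 + \left(-6 + 11\right) = -441 + 5 = -436$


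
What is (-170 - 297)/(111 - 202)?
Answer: 467/91 ≈ 5.1319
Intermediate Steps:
(-170 - 297)/(111 - 202) = -467/(-91) = -467*(-1/91) = 467/91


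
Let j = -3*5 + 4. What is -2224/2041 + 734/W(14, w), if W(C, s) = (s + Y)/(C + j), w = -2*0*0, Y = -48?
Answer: -766839/16328 ≈ -46.965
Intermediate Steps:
w = 0 (w = 0*0 = 0)
j = -11 (j = -15 + 4 = -11)
W(C, s) = (-48 + s)/(-11 + C) (W(C, s) = (s - 48)/(C - 11) = (-48 + s)/(-11 + C))
-2224/2041 + 734/W(14, w) = -2224/2041 + 734/(((-48 + 0)/(-11 + 14))) = -2224*1/2041 + 734/((-48/3)) = -2224/2041 + 734/(((1/3)*(-48))) = -2224/2041 + 734/(-16) = -2224/2041 + 734*(-1/16) = -2224/2041 - 367/8 = -766839/16328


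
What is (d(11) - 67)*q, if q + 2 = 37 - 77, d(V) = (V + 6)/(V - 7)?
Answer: 5271/2 ≈ 2635.5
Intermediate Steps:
d(V) = (6 + V)/(-7 + V)
q = -42 (q = -2 + (37 - 77) = -2 - 40 = -42)
(d(11) - 67)*q = ((6 + 11)/(-7 + 11) - 67)*(-42) = (17/4 - 67)*(-42) = -251/4*(-42) = 5271/2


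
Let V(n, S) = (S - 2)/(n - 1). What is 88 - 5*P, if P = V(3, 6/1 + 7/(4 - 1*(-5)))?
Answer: 1369/18 ≈ 76.056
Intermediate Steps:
V(n, S) = (-2 + S)/(-1 + n)
P = 43/18 (P = (-2 + (6/1 + 7/(4 - 1*(-5))))/(-1 + 3) = (-2 + (6*1 + 7/(4 + 5)))/2 = (-2 + (6 + 7/9))/2 = (-2 + 61/9)/2 = (1/2)*(43/9) = 43/18 ≈ 2.3889)
88 - 5*P = 88 - 5*43/18 = 88 - 215/18 = 1369/18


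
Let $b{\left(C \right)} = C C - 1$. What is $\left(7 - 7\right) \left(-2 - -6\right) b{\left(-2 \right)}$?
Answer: $0$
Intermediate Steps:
$b{\left(C \right)} = -1 + C^{2}$ ($b{\left(C \right)} = C^{2} - 1 = -1 + C^{2}$)
$\left(7 - 7\right) \left(-2 - -6\right) b{\left(-2 \right)} = \left(7 - 7\right) \left(-2 - -6\right) \left(-1 + \left(-2\right)^{2}\right) = \left(7 - 7\right) \left(-2 + 6\right) \left(-1 + 4\right) = 0 \cdot 4 \cdot 3 = 0 \cdot 3 = 0$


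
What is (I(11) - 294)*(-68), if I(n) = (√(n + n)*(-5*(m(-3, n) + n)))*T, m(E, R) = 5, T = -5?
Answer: 19992 - 27200*√22 ≈ -1.0759e+5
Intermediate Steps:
I(n) = -5*√2*√n*(-25 - 5*n) (I(n) = (√(n + n)*(-5*(5 + n)))*(-5) = (√(2*n)*(-25 - 5*n))*(-5) = ((√2*√n)*(-25 - 5*n))*(-5) = (√2*√n*(-25 - 5*n))*(-5) = -5*√2*√n*(-25 - 5*n))
(I(11) - 294)*(-68) = (25*√2*√11*(5 + 11) - 294)*(-68) = (25*√2*√11*16 - 294)*(-68) = (400*√22 - 294)*(-68) = (-294 + 400*√22)*(-68) = 19992 - 27200*√22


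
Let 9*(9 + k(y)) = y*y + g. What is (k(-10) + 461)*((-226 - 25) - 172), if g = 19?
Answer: -196789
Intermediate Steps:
k(y) = -62/9 + y**2/9 (k(y) = -9 + (y*y + 19)/9 = -9 + (y**2 + 19)/9 = -9 + (19 + y**2)/9 = -9 + (19/9 + y**2/9) = -62/9 + y**2/9)
(k(-10) + 461)*((-226 - 25) - 172) = ((-62/9 + (1/9)*(-10)**2) + 461)*((-226 - 25) - 172) = ((-62/9 + (1/9)*100) + 461)*(-251 - 172) = ((-62/9 + 100/9) + 461)*(-423) = (38/9 + 461)*(-423) = (4187/9)*(-423) = -196789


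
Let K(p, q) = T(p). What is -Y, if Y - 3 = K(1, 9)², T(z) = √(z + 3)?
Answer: -7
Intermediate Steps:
T(z) = √(3 + z)
K(p, q) = √(3 + p)
Y = 7 (Y = 3 + (√(3 + 1))² = 3 + (√4)² = 3 + 2² = 3 + 4 = 7)
-Y = -1*7 = -7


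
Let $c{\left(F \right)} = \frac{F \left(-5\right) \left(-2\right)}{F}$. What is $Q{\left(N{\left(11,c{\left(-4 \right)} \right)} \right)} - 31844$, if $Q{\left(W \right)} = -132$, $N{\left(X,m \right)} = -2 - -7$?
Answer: $-31976$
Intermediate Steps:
$c{\left(F \right)} = 10$ ($c{\left(F \right)} = \frac{- 5 F \left(-2\right)}{F} = \frac{10 F}{F} = 10$)
$N{\left(X,m \right)} = 5$ ($N{\left(X,m \right)} = -2 + 7 = 5$)
$Q{\left(N{\left(11,c{\left(-4 \right)} \right)} \right)} - 31844 = -132 - 31844 = -31976$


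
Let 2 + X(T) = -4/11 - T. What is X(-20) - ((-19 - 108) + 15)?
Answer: 1426/11 ≈ 129.64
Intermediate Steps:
X(T) = -26/11 - T (X(T) = -2 + (-4/11 - T) = -26/11 - T)
X(-20) - ((-19 - 108) + 15) = (-26/11 - 1*(-20)) - ((-19 - 108) + 15) = (-26/11 + 20) - (-127 + 15) = 194/11 - 1*(-112) = 194/11 + 112 = 1426/11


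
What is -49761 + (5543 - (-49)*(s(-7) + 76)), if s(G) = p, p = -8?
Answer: -40886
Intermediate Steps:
s(G) = -8
-49761 + (5543 - (-49)*(s(-7) + 76)) = -49761 + (5543 - (-49)*(-8 + 76)) = -49761 + (5543 - (-49)*68) = -49761 + (5543 - 1*(-3332)) = -49761 + (5543 + 3332) = -49761 + 8875 = -40886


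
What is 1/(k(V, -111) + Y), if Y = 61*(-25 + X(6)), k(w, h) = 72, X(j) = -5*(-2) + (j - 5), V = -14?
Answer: -1/782 ≈ -0.0012788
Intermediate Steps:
X(j) = 5 + j (X(j) = 10 + (-5 + j) = 5 + j)
Y = -854 (Y = 61*(-25 + (5 + 6)) = 61*(-25 + 11) = 61*(-14) = -854)
1/(k(V, -111) + Y) = 1/(72 - 854) = 1/(-782) = -1/782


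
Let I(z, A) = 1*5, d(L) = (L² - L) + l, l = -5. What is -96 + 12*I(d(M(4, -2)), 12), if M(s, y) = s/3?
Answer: -36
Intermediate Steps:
M(s, y) = s/3 (M(s, y) = s*(⅓) = s/3)
d(L) = -5 + L² - L (d(L) = (L² - L) - 5 = -5 + L² - L)
I(z, A) = 5
-96 + 12*I(d(M(4, -2)), 12) = -96 + 12*5 = -96 + 60 = -36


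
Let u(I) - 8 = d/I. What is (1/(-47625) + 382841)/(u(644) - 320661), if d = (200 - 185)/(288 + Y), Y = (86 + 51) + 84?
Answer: -5976639768936704/5005805208064125 ≈ -1.1939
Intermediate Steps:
Y = 221 (Y = 137 + 84 = 221)
d = 15/509 (d = (200 - 185)/(288 + 221) = 15/509 ≈ 0.029470)
u(I) = 8 + 15/(509*I)
(1/(-47625) + 382841)/(u(644) - 320661) = (1/(-47625) + 382841)/((8 + (15/509)/644) - 320661) = (-1/47625 + 382841)/((8 + (15/509)*(1/644)) - 320661) = 18232802624/(47625*((8 + 15/327796) - 320661)) = 18232802624/(47625*(2622383/327796 - 320661)) = 18232802624/(47625*(-105108770773/327796)) = (18232802624/47625)*(-327796/105108770773) = -5976639768936704/5005805208064125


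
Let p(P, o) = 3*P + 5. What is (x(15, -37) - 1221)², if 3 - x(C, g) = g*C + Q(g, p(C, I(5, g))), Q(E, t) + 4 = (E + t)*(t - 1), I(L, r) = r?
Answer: 1679616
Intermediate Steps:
p(P, o) = 5 + 3*P
Q(E, t) = -4 + (-1 + t)*(E + t) (Q(E, t) = -4 + (E + t)*(t - 1) = -4 + (E + t)*(-1 + t) = -4 + (-1 + t)*(E + t))
x(C, g) = 12 + g - (5 + 3*C)² + 3*C - C*g - g*(5 + 3*C) (x(C, g) = 3 - (g*C + (-4 + (5 + 3*C)² - g - (5 + 3*C) + g*(5 + 3*C))) = 3 - (C*g + (-4 + (5 + 3*C)² - g + (-5 - 3*C) + g*(5 + 3*C))) = 3 - (C*g + (-9 + (5 + 3*C)² - g - 3*C + g*(5 + 3*C))) = 3 - (-9 + (5 + 3*C)² - g - 3*C + C*g + g*(5 + 3*C)) = 3 + (9 + g - (5 + 3*C)² + 3*C - C*g - g*(5 + 3*C)) = 12 + g - (5 + 3*C)² + 3*C - C*g - g*(5 + 3*C))
(x(15, -37) - 1221)² = ((-13 - 27*15 - 9*15² - 4*(-37) - 4*15*(-37)) - 1221)² = ((-13 - 405 - 9*225 + 148 + 2220) - 1221)² = ((-13 - 405 - 2025 + 148 + 2220) - 1221)² = (-75 - 1221)² = (-1296)² = 1679616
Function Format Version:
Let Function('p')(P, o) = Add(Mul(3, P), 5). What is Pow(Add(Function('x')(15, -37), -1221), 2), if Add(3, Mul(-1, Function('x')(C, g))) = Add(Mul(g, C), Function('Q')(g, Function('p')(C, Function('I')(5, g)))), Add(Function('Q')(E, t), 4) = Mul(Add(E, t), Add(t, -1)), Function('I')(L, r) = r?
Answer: 1679616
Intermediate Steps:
Function('p')(P, o) = Add(5, Mul(3, P))
Function('Q')(E, t) = Add(-4, Mul(Add(-1, t), Add(E, t))) (Function('Q')(E, t) = Add(-4, Mul(Add(E, t), Add(t, -1))) = Add(-4, Mul(Add(E, t), Add(-1, t))) = Add(-4, Mul(Add(-1, t), Add(E, t))))
Function('x')(C, g) = Add(12, g, Mul(-1, Pow(Add(5, Mul(3, C)), 2)), Mul(3, C), Mul(-1, C, g), Mul(-1, g, Add(5, Mul(3, C)))) (Function('x')(C, g) = Add(3, Mul(-1, Add(Mul(g, C), Add(-4, Pow(Add(5, Mul(3, C)), 2), Mul(-1, g), Mul(-1, Add(5, Mul(3, C))), Mul(g, Add(5, Mul(3, C))))))) = Add(3, Mul(-1, Add(Mul(C, g), Add(-4, Pow(Add(5, Mul(3, C)), 2), Mul(-1, g), Add(-5, Mul(-3, C)), Mul(g, Add(5, Mul(3, C))))))) = Add(3, Mul(-1, Add(Mul(C, g), Add(-9, Pow(Add(5, Mul(3, C)), 2), Mul(-1, g), Mul(-3, C), Mul(g, Add(5, Mul(3, C))))))) = Add(3, Mul(-1, Add(-9, Pow(Add(5, Mul(3, C)), 2), Mul(-1, g), Mul(-3, C), Mul(C, g), Mul(g, Add(5, Mul(3, C)))))) = Add(3, Add(9, g, Mul(-1, Pow(Add(5, Mul(3, C)), 2)), Mul(3, C), Mul(-1, C, g), Mul(-1, g, Add(5, Mul(3, C))))) = Add(12, g, Mul(-1, Pow(Add(5, Mul(3, C)), 2)), Mul(3, C), Mul(-1, C, g), Mul(-1, g, Add(5, Mul(3, C)))))
Pow(Add(Function('x')(15, -37), -1221), 2) = Pow(Add(Add(-13, Mul(-27, 15), Mul(-9, Pow(15, 2)), Mul(-4, -37), Mul(-4, 15, -37)), -1221), 2) = Pow(Add(Add(-13, -405, Mul(-9, 225), 148, 2220), -1221), 2) = Pow(Add(Add(-13, -405, -2025, 148, 2220), -1221), 2) = Pow(Add(-75, -1221), 2) = Pow(-1296, 2) = 1679616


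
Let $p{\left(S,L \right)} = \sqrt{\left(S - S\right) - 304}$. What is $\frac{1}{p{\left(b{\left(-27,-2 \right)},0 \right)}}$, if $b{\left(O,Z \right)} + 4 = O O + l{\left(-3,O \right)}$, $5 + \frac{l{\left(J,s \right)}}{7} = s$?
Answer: $- \frac{i \sqrt{19}}{76} \approx - 0.057354 i$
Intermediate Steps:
$l{\left(J,s \right)} = -35 + 7 s$
$b{\left(O,Z \right)} = -39 + O^{2} + 7 O$ ($b{\left(O,Z \right)} = -4 + \left(O O + \left(-35 + 7 O\right)\right) = -4 + \left(O^{2} + \left(-35 + 7 O\right)\right) = -4 + \left(-35 + O^{2} + 7 O\right) = -39 + O^{2} + 7 O$)
$p{\left(S,L \right)} = 4 i \sqrt{19}$ ($p{\left(S,L \right)} = \sqrt{0 - 304} = \sqrt{-304} = 4 i \sqrt{19}$)
$\frac{1}{p{\left(b{\left(-27,-2 \right)},0 \right)}} = \frac{1}{4 i \sqrt{19}} = - \frac{i \sqrt{19}}{76}$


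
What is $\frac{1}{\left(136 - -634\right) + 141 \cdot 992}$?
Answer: $\frac{1}{140642} \approx 7.1103 \cdot 10^{-6}$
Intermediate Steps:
$\frac{1}{\left(136 - -634\right) + 141 \cdot 992} = \frac{1}{\left(136 + 634\right) + 139872} = \frac{1}{770 + 139872} = \frac{1}{140642}$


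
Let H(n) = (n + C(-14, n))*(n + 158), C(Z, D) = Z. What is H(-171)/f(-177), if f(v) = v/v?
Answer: 2405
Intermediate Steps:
f(v) = 1
H(n) = (-14 + n)*(158 + n) (H(n) = (n - 14)*(n + 158) = (-14 + n)*(158 + n))
H(-171)/f(-177) = (-2212 + (-171)² + 144*(-171))/1 = (-2212 + 29241 - 24624)*1 = 2405*1 = 2405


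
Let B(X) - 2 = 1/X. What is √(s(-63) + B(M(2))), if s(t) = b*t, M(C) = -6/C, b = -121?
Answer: √68622/3 ≈ 87.319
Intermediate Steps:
B(X) = 2 + 1/X
s(t) = -121*t
√(s(-63) + B(M(2))) = √(-121*(-63) + (2 + 1/(-6/2))) = √(7623 + (2 + 1/(-6*½))) = √(7623 + (2 + 1/(-3))) = √(7623 + (2 - ⅓)) = √(7623 + 5/3) = √(22874/3) = √68622/3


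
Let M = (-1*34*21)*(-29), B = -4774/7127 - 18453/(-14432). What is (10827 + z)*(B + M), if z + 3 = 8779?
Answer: 41750799556607641/102856864 ≈ 4.0591e+8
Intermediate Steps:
z = 8776 (z = -3 + 8779 = 8776)
B = 62616163/102856864 (B = -4774*1/7127 - 18453*(-1/14432) = -4774/7127 + 18453/14432 = 62616163/102856864 ≈ 0.60877)
M = 20706 (M = -34*21*(-29) = -714*(-29) = 20706)
(10827 + z)*(B + M) = (10827 + 8776)*(62616163/102856864 + 20706) = 19603*(2129816842147/102856864) = 41750799556607641/102856864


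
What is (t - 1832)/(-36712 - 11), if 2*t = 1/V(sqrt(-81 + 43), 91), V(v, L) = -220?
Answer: 806081/16158120 ≈ 0.049887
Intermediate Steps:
t = -1/440 (t = (1/2)/(-220) = (1/2)*(-1/220) = -1/440 ≈ -0.0022727)
(t - 1832)/(-36712 - 11) = (-1/440 - 1832)/(-36712 - 11) = -806081/440/(-36723) = -806081/440*(-1/36723) = 806081/16158120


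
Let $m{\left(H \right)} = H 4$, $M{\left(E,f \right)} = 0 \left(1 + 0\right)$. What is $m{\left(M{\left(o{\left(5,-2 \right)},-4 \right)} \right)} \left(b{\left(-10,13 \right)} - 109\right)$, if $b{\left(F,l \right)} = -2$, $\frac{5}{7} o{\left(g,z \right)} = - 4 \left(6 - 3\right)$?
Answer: $0$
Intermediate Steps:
$o{\left(g,z \right)} = - \frac{84}{5}$ ($o{\left(g,z \right)} = \frac{7 \left(- 4 \left(6 - 3\right)\right)}{5} = \frac{7 \left(\left(-4\right) 3\right)}{5} = \frac{7}{5} \left(-12\right) = - \frac{84}{5}$)
$M{\left(E,f \right)} = 0$ ($M{\left(E,f \right)} = 0 \cdot 1 = 0$)
$m{\left(H \right)} = 4 H$
$m{\left(M{\left(o{\left(5,-2 \right)},-4 \right)} \right)} \left(b{\left(-10,13 \right)} - 109\right) = 4 \cdot 0 \left(-2 - 109\right) = 0 \left(-111\right) = 0$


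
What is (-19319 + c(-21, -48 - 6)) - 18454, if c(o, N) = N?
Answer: -37827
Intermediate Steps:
(-19319 + c(-21, -48 - 6)) - 18454 = (-19319 + (-48 - 6)) - 18454 = (-19319 - 54) - 18454 = -19373 - 18454 = -37827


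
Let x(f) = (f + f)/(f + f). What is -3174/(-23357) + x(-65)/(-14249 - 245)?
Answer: 45980599/338536358 ≈ 0.13582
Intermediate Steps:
x(f) = 1 (x(f) = (2*f)/((2*f)) = (2*f)*(1/(2*f)) = 1)
-3174/(-23357) + x(-65)/(-14249 - 245) = -3174/(-23357) + 1/(-14249 - 245) = -3174*(-1/23357) + 1/(-14494) = 3174/23357 + 1*(-1/14494) = 3174/23357 - 1/14494 = 45980599/338536358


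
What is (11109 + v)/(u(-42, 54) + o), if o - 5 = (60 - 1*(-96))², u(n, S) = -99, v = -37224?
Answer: -26115/24242 ≈ -1.0773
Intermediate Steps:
o = 24341 (o = 5 + (60 - 1*(-96))² = 5 + (60 + 96)² = 5 + 156² = 5 + 24336 = 24341)
(11109 + v)/(u(-42, 54) + o) = (11109 - 37224)/(-99 + 24341) = -26115/24242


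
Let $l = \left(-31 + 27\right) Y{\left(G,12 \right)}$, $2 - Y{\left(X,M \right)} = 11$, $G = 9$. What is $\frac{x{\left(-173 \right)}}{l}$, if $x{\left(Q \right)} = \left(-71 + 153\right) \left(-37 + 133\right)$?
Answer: $\frac{656}{3} \approx 218.67$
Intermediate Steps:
$Y{\left(X,M \right)} = -9$ ($Y{\left(X,M \right)} = 2 - 11 = -9$)
$l = 36$ ($l = \left(-31 + 27\right) \left(-9\right) = \left(-4\right) \left(-9\right) = 36$)
$x{\left(Q \right)} = 7872$ ($x{\left(Q \right)} = 82 \cdot 96 = 7872$)
$\frac{x{\left(-173 \right)}}{l} = \frac{7872}{36} = 7872 \cdot \frac{1}{36} = \frac{656}{3}$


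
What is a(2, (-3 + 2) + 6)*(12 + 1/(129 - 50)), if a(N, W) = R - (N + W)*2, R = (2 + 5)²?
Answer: 33215/79 ≈ 420.44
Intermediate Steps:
R = 49 (R = 7² = 49)
a(N, W) = 49 - 2*N - 2*W (a(N, W) = 49 - (N + W)*2 = 49 - (2*N + 2*W) = 49 + (-2*N - 2*W) = 49 - 2*N - 2*W)
a(2, (-3 + 2) + 6)*(12 + 1/(129 - 50)) = (49 - 2*2 - 2*((-3 + 2) + 6))*(12 + 1/(129 - 50)) = (49 - 4 - 2*(-1 + 6))*(12 + 1/79) = (49 - 4 - 2*5)*(12 + 1/79) = (49 - 4 - 10)*(949/79) = 35*(949/79) = 33215/79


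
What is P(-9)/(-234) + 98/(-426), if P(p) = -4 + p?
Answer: -223/1278 ≈ -0.17449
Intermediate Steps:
P(-9)/(-234) + 98/(-426) = (-4 - 9)/(-234) + 98/(-426) = -13*(-1/234) + 98*(-1/426) = 1/18 - 49/213 = -223/1278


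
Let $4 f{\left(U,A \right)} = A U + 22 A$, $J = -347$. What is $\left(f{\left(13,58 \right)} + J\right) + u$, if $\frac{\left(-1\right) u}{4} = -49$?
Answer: $\frac{713}{2} \approx 356.5$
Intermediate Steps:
$f{\left(U,A \right)} = \frac{11 A}{2} + \frac{A U}{4}$ ($f{\left(U,A \right)} = \frac{A U + 22 A}{4} = \frac{22 A + A U}{4} = \frac{11 A}{2} + \frac{A U}{4}$)
$u = 196$ ($u = \left(-4\right) \left(-49\right) = 196$)
$\left(f{\left(13,58 \right)} + J\right) + u = \left(\frac{1}{4} \cdot 58 \left(22 + 13\right) - 347\right) + 196 = \left(\frac{1}{4} \cdot 58 \cdot 35 - 347\right) + 196 = \left(\frac{1015}{2} - 347\right) + 196 = \frac{321}{2} + 196 = \frac{713}{2}$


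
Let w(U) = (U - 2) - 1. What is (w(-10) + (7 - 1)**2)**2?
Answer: 529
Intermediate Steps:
w(U) = -3 + U (w(U) = (-2 + U) - 1 = -3 + U)
(w(-10) + (7 - 1)**2)**2 = ((-3 - 10) + (7 - 1)**2)**2 = (-13 + 6**2)**2 = (-13 + 36)**2 = 23**2 = 529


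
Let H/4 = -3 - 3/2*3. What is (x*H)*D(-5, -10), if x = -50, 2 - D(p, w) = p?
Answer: 10500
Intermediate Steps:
D(p, w) = 2 - p
H = -30 (H = 4*(-3 - 3/2*3) = 4*(-3 - 9/2) = 4*(-15/2) = -30)
(x*H)*D(-5, -10) = (-50*(-30))*(2 - 1*(-5)) = 1500*(2 + 5) = 1500*7 = 10500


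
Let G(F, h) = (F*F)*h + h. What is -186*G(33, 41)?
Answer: -8312340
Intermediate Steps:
G(F, h) = h + h*F² (G(F, h) = F²*h + h = h*F² + h = h + h*F²)
-186*G(33, 41) = -7626*(1 + 33²) = -7626*(1 + 1089) = -7626*1090 = -186*44690 = -8312340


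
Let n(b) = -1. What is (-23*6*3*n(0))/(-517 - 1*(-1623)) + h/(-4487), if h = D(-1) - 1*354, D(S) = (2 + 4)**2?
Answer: 157809/354473 ≈ 0.44519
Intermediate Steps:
D(S) = 36 (D(S) = 6**2 = 36)
h = -318 (h = 36 - 1*354 = 36 - 354 = -318)
(-23*6*3*n(0))/(-517 - 1*(-1623)) + h/(-4487) = (-23*6*3*(-1))/(-517 - 1*(-1623)) - 318/(-4487) = (-414*(-1))/(-517 + 1623) - 318*(-1/4487) = -23*(-18)/1106 + 318/4487 = 414*(1/1106) + 318/4487 = 207/553 + 318/4487 = 157809/354473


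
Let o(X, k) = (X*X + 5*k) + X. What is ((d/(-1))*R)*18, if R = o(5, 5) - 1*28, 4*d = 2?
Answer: -243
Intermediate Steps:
o(X, k) = X + X² + 5*k (o(X, k) = (X² + 5*k) + X = X + X² + 5*k)
d = ½ (d = (¼)*2 = ½ ≈ 0.50000)
R = 27 (R = (5 + 5² + 5*5) - 1*28 = (5 + 25 + 25) - 28 = 55 - 28 = 27)
((d/(-1))*R)*18 = (((½)/(-1))*27)*18 = (((½)*(-1))*27)*18 = -½*27*18 = -27/2*18 = -243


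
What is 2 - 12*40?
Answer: -478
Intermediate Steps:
2 - 12*40 = 2 - 480 = -478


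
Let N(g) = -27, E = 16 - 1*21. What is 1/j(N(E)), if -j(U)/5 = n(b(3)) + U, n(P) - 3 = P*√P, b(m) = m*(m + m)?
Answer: -1/1095 - 3*√2/1460 ≈ -0.0038192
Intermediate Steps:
b(m) = 2*m² (b(m) = m*(2*m) = 2*m²)
E = -5 (E = 16 - 21 = -5)
n(P) = 3 + P^(3/2) (n(P) = 3 + P*√P = 3 + P^(3/2))
j(U) = -15 - 270*√2 - 5*U (j(U) = -5*((3 + (2*3²)^(3/2)) + U) = -5*((3 + (2*9)^(3/2)) + U) = -5*((3 + 18^(3/2)) + U) = -5*((3 + 54*√2) + U) = -5*(3 + U + 54*√2) = -15 - 270*√2 - 5*U)
1/j(N(E)) = 1/(-15 - 270*√2 - 5*(-27)) = 1/(-15 - 270*√2 + 135) = 1/(120 - 270*√2)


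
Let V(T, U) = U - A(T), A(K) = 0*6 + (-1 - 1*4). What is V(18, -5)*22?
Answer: 0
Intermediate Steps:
A(K) = -5 (A(K) = 0 + (-1 - 4) = 0 - 5 = -5)
V(T, U) = 5 + U (V(T, U) = U - 1*(-5) = U + 5 = 5 + U)
V(18, -5)*22 = (5 - 5)*22 = 0*22 = 0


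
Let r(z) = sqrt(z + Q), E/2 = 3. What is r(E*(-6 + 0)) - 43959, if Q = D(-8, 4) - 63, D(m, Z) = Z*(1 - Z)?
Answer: -43959 + I*sqrt(111) ≈ -43959.0 + 10.536*I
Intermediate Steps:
E = 6 (E = 2*3 = 6)
Q = -75 (Q = 4*(1 - 1*4) - 63 = 4*(1 - 4) - 63 = 4*(-3) - 63 = -12 - 63 = -75)
r(z) = sqrt(-75 + z) (r(z) = sqrt(z - 75) = sqrt(-75 + z))
r(E*(-6 + 0)) - 43959 = sqrt(-75 + 6*(-6 + 0)) - 43959 = sqrt(-75 + 6*(-6)) - 43959 = sqrt(-75 - 36) - 43959 = sqrt(-111) - 43959 = I*sqrt(111) - 43959 = -43959 + I*sqrt(111)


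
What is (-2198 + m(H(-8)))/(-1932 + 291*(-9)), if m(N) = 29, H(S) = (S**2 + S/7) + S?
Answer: 723/1517 ≈ 0.47660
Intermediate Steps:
H(S) = S**2 + 8*S/7 (H(S) = (S**2 + S/7) + S = S**2 + 8*S/7)
(-2198 + m(H(-8)))/(-1932 + 291*(-9)) = (-2198 + 29)/(-1932 + 291*(-9)) = -2169/(-1932 - 2619) = -2169/(-4551) = -2169*(-1/4551) = 723/1517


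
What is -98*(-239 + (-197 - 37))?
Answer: 46354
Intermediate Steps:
-98*(-239 + (-197 - 37)) = -98*(-239 - 234) = -98*(-473) = 46354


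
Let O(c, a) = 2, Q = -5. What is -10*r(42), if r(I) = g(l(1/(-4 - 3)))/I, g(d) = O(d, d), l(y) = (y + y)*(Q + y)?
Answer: -10/21 ≈ -0.47619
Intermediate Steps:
l(y) = 2*y*(-5 + y) (l(y) = (y + y)*(-5 + y) = (2*y)*(-5 + y) = 2*y*(-5 + y))
g(d) = 2
r(I) = 2/I
-10*r(42) = -20/42 = -10*1/21 = -10/21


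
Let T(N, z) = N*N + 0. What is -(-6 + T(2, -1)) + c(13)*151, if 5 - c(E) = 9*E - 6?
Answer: -16004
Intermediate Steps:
T(N, z) = N² (T(N, z) = N² + 0 = N²)
c(E) = 11 - 9*E (c(E) = 5 - (9*E - 6) = 5 - (-6 + 9*E) = 5 + (6 - 9*E) = 11 - 9*E)
-(-6 + T(2, -1)) + c(13)*151 = -(-6 + 2²) + (11 - 9*13)*151 = -(-6 + 4) + (11 - 117)*151 = -1*(-2) - 106*151 = 2 - 16006 = -16004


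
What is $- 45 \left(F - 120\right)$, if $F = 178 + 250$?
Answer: $-13860$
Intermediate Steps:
$F = 428$
$- 45 \left(F - 120\right) = - 45 \left(428 - 120\right) = \left(-45\right) 308 = -13860$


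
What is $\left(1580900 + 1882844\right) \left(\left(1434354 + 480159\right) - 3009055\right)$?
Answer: $-3791213285248$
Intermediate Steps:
$\left(1580900 + 1882844\right) \left(\left(1434354 + 480159\right) - 3009055\right) = 3463744 \left(1914513 - 3009055\right) = 3463744 \left(-1094542\right) = -3791213285248$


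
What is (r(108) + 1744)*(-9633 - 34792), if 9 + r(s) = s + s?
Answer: -86673175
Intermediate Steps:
r(s) = -9 + 2*s (r(s) = -9 + (s + s) = -9 + 2*s)
(r(108) + 1744)*(-9633 - 34792) = ((-9 + 2*108) + 1744)*(-9633 - 34792) = ((-9 + 216) + 1744)*(-44425) = (207 + 1744)*(-44425) = 1951*(-44425) = -86673175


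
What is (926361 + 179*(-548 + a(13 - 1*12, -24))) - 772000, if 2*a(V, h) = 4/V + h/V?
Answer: 54479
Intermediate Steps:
a(V, h) = 2/V + h/(2*V) (a(V, h) = (4/V + h/V)/2 = 2/V + h/(2*V))
(926361 + 179*(-548 + a(13 - 1*12, -24))) - 772000 = (926361 + 179*(-548 + (4 - 24)/(2*(13 - 1*12)))) - 772000 = (926361 + 179*(-548 + (1/2)*(-20)/(13 - 12))) - 772000 = (926361 + 179*(-548 + (1/2)*(-20)/1)) - 772000 = (926361 + 179*(-548 + (1/2)*1*(-20))) - 772000 = (926361 + 179*(-548 - 10)) - 772000 = (926361 + 179*(-558)) - 772000 = (926361 - 99882) - 772000 = 826479 - 772000 = 54479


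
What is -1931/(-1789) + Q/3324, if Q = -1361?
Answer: 3983815/5946636 ≈ 0.66993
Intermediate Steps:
-1931/(-1789) + Q/3324 = -1931/(-1789) - 1361/3324 = -1931*(-1/1789) - 1361*1/3324 = 1931/1789 - 1361/3324 = 3983815/5946636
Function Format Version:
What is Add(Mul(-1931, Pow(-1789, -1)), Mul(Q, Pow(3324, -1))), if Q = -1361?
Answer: Rational(3983815, 5946636) ≈ 0.66993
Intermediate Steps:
Add(Mul(-1931, Pow(-1789, -1)), Mul(Q, Pow(3324, -1))) = Add(Mul(-1931, Pow(-1789, -1)), Mul(-1361, Pow(3324, -1))) = Add(Mul(-1931, Rational(-1, 1789)), Mul(-1361, Rational(1, 3324))) = Add(Rational(1931, 1789), Rational(-1361, 3324)) = Rational(3983815, 5946636)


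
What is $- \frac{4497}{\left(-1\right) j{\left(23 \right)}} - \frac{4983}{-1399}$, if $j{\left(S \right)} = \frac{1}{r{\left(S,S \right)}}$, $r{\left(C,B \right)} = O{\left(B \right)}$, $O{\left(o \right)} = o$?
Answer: $\frac{144704952}{1399} \approx 1.0343 \cdot 10^{5}$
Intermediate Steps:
$r{\left(C,B \right)} = B$
$j{\left(S \right)} = \frac{1}{S}$
$- \frac{4497}{\left(-1\right) j{\left(23 \right)}} - \frac{4983}{-1399} = - \frac{4497}{\left(-1\right) \frac{1}{23}} - \frac{4983}{-1399} = - \frac{4497}{\left(-1\right) \frac{1}{23}} - - \frac{4983}{1399} = - \frac{4497}{- \frac{1}{23}} + \frac{4983}{1399} = \left(-4497\right) \left(-23\right) + \frac{4983}{1399} = 103431 + \frac{4983}{1399} = \frac{144704952}{1399}$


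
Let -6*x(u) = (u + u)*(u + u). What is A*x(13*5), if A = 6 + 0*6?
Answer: -16900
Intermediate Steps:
A = 6 (A = 6 + 0 = 6)
x(u) = -2*u²/3 (x(u) = -(u + u)*(u + u)/6 = -2*u*2*u/6 = -2*u²/3)
A*x(13*5) = 6*(-2*(13*5)²/3) = 6*(-⅔*65²) = 6*(-⅔*4225) = 6*(-8450/3) = -16900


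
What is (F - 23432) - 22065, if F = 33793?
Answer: -11704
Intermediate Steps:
(F - 23432) - 22065 = (33793 - 23432) - 22065 = 10361 - 22065 = -11704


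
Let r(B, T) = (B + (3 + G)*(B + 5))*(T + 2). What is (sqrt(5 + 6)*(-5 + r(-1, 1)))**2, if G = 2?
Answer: 29744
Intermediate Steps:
r(B, T) = (2 + T)*(25 + 6*B) (r(B, T) = (B + (3 + 2)*(B + 5))*(T + 2) = (B + 5*(5 + B))*(2 + T) = (B + (25 + 5*B))*(2 + T) = (25 + 6*B)*(2 + T) = (2 + T)*(25 + 6*B))
(sqrt(5 + 6)*(-5 + r(-1, 1)))**2 = (sqrt(5 + 6)*(-5 + (50 + 12*(-1) + 25*1 + 6*(-1)*1)))**2 = (sqrt(11)*(-5 + (50 - 12 + 25 - 6)))**2 = (sqrt(11)*(-5 + 57))**2 = (sqrt(11)*52)**2 = (52*sqrt(11))**2 = 29744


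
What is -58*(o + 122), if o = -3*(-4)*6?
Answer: -11252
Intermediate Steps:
o = 72 (o = 12*6 = 72)
-58*(o + 122) = -58*(72 + 122) = -58*194 = -11252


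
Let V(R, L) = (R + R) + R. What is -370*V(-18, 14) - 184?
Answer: 19796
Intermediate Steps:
V(R, L) = 3*R (V(R, L) = 2*R + R = 3*R)
-370*V(-18, 14) - 184 = -1110*(-18) - 184 = -370*(-54) - 184 = 19980 - 184 = 19796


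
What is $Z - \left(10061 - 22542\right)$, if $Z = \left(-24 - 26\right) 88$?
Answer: $8081$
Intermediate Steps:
$Z = -4400$ ($Z = \left(-50\right) 88 = -4400$)
$Z - \left(10061 - 22542\right) = -4400 - \left(10061 - 22542\right) = -4400 - -12481 = -4400 + 12481 = 8081$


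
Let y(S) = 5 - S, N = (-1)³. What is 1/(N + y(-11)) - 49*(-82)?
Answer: 60271/15 ≈ 4018.1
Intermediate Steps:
N = -1
1/(N + y(-11)) - 49*(-82) = 1/(-1 + (5 - 1*(-11))) - 49*(-82) = 1/(-1 + (5 + 11)) + 4018 = 1/(-1 + 16) + 4018 = 1/15 + 4018 = 60271/15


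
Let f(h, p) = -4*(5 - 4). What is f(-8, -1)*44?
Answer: -176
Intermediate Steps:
f(h, p) = -4 (f(h, p) = -4*1 = -4)
f(-8, -1)*44 = -4*44 = -176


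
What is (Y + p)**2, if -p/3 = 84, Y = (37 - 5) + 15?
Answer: 42025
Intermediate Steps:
Y = 47 (Y = 32 + 15 = 47)
p = -252 (p = -3*84 = -252)
(Y + p)**2 = (47 - 252)**2 = (-205)**2 = 42025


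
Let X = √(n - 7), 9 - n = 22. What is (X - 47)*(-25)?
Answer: 1175 - 50*I*√5 ≈ 1175.0 - 111.8*I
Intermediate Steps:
n = -13 (n = 9 - 1*22 = 9 - 22 = -13)
X = 2*I*√5 (X = √(-13 - 7) = √(-20) = 2*I*√5 ≈ 4.4721*I)
(X - 47)*(-25) = (2*I*√5 - 47)*(-25) = (-47 + 2*I*√5)*(-25) = 1175 - 50*I*√5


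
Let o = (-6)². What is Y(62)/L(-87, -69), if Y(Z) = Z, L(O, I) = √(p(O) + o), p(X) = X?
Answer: -62*I*√51/51 ≈ -8.6817*I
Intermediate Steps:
o = 36
L(O, I) = √(36 + O) (L(O, I) = √(O + 36) = √(36 + O))
Y(62)/L(-87, -69) = 62/(√(36 - 87)) = 62/(√(-51)) = 62/((I*√51)) = 62*(-I*√51/51) = -62*I*√51/51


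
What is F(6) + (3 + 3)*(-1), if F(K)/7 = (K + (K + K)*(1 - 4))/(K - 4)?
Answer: -111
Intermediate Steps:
F(K) = -35*K/(-4 + K) (F(K) = 7*((K + (K + K)*(1 - 4))/(K - 4)) = 7*((K + (2*K)*(-3))/(-4 + K)) = 7*((K - 6*K)/(-4 + K)) = 7*((-5*K)/(-4 + K)) = 7*(-5*K/(-4 + K)) = -35*K/(-4 + K))
F(6) + (3 + 3)*(-1) = -35*6/(-4 + 6) + (3 + 3)*(-1) = -35*6/2 + 6*(-1) = -35*6*1/2 - 6 = -105 - 6 = -111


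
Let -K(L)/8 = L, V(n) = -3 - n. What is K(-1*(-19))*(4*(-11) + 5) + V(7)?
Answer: 5918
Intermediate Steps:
K(L) = -8*L
K(-1*(-19))*(4*(-11) + 5) + V(7) = (-(-8)*(-19))*(4*(-11) + 5) + (-3 - 1*7) = (-8*19)*(-44 + 5) + (-3 - 7) = -152*(-39) - 10 = 5928 - 10 = 5918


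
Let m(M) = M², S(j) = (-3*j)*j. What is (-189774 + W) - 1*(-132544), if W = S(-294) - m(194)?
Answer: -354174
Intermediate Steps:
S(j) = -3*j²
W = -296944 (W = -3*(-294)² - 1*194² = -3*86436 - 1*37636 = -259308 - 37636 = -296944)
(-189774 + W) - 1*(-132544) = (-189774 - 296944) - 1*(-132544) = -486718 + 132544 = -354174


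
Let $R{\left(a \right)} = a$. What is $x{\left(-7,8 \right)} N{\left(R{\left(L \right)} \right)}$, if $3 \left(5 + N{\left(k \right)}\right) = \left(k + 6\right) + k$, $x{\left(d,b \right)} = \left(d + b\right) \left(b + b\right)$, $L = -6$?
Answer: $-112$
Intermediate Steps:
$x{\left(d,b \right)} = 2 b \left(b + d\right)$ ($x{\left(d,b \right)} = \left(b + d\right) 2 b = 2 b \left(b + d\right)$)
$N{\left(k \right)} = -3 + \frac{2 k}{3}$ ($N{\left(k \right)} = -5 + \frac{\left(k + 6\right) + k}{3} = -5 + \frac{\left(6 + k\right) + k}{3} = -5 + \frac{6 + 2 k}{3} = -5 + \left(2 + \frac{2 k}{3}\right) = -3 + \frac{2 k}{3}$)
$x{\left(-7,8 \right)} N{\left(R{\left(L \right)} \right)} = 2 \cdot 8 \left(8 - 7\right) \left(-3 + \frac{2}{3} \left(-6\right)\right) = 2 \cdot 8 \cdot 1 \left(-3 - 4\right) = 16 \left(-7\right) = -112$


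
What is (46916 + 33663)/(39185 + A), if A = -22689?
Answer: 80579/16496 ≈ 4.8848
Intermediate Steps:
(46916 + 33663)/(39185 + A) = (46916 + 33663)/(39185 - 22689) = 80579/16496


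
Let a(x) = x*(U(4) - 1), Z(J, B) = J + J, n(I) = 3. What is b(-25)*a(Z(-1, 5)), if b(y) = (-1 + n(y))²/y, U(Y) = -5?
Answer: -48/25 ≈ -1.9200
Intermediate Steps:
Z(J, B) = 2*J
b(y) = 4/y (b(y) = (-1 + 3)²/y = 2²/y = 4/y)
a(x) = -6*x (a(x) = x*(-5 - 1) = x*(-6) = -6*x)
b(-25)*a(Z(-1, 5)) = (4/(-25))*(-12*(-1)) = (4*(-1/25))*(-6*(-2)) = -4/25*12 = -48/25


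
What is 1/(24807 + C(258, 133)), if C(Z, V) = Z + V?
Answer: 1/25198 ≈ 3.9686e-5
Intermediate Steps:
C(Z, V) = V + Z
1/(24807 + C(258, 133)) = 1/(24807 + (133 + 258)) = 1/(24807 + 391) = 1/25198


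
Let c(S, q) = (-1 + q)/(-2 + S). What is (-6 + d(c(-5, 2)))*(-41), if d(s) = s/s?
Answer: 205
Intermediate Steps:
c(S, q) = (-1 + q)/(-2 + S)
d(s) = 1
(-6 + d(c(-5, 2)))*(-41) = (-6 + 1)*(-41) = -5*(-41) = 205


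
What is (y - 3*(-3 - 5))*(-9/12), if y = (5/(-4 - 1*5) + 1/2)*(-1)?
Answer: -433/24 ≈ -18.042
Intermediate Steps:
y = 1/18 (y = (5/(-4 - 5) + 1*(1/2))*(-1) = (5/(-9) + 1/2)*(-1) = (5*(-1/9) + 1/2)*(-1) = (-5/9 + 1/2)*(-1) = -1/18*(-1) = 1/18 ≈ 0.055556)
(y - 3*(-3 - 5))*(-9/12) = (1/18 - 3*(-3 - 5))*(-9/12) = (1/18 - 3*(-8))*(-9*1/12) = (1/18 + 24)*(-3/4) = (433/18)*(-3/4) = -433/24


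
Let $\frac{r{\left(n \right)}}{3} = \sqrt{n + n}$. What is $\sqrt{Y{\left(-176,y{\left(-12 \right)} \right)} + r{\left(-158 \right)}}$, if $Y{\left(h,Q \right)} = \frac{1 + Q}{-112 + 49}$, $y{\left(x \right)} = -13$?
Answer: $\frac{\sqrt{84 + 2646 i \sqrt{79}}}{21} \approx 5.173 + 5.1546 i$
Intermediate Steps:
$r{\left(n \right)} = 3 \sqrt{2} \sqrt{n}$ ($r{\left(n \right)} = 3 \sqrt{n + n} = 3 \sqrt{2 n} = 3 \sqrt{2} \sqrt{n}$)
$Y{\left(h,Q \right)} = - \frac{1}{63} - \frac{Q}{63}$ ($Y{\left(h,Q \right)} = \frac{1 + Q}{-63} = \left(1 + Q\right) \left(- \frac{1}{63}\right) = - \frac{1}{63} - \frac{Q}{63}$)
$\sqrt{Y{\left(-176,y{\left(-12 \right)} \right)} + r{\left(-158 \right)}} = \sqrt{\left(- \frac{1}{63} - - \frac{13}{63}\right) + 3 \sqrt{2} \sqrt{-158}} = \sqrt{\left(- \frac{1}{63} + \frac{13}{63}\right) + 3 \sqrt{2} i \sqrt{158}} = \sqrt{\frac{4}{21} + 6 i \sqrt{79}}$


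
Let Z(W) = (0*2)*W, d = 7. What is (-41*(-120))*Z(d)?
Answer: 0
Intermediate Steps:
Z(W) = 0 (Z(W) = 0*W = 0)
(-41*(-120))*Z(d) = -41*(-120)*0 = 4920*0 = 0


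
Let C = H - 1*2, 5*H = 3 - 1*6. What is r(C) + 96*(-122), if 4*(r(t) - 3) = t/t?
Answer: -46835/4 ≈ -11709.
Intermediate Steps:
H = -⅗ (H = (3 - 1*6)/5 = (3 - 6)/5 = (⅕)*(-3) = -⅗ ≈ -0.60000)
C = -13/5 (C = -⅗ - 1*2 = -⅗ - 2 = -13/5 ≈ -2.6000)
r(t) = 13/4 (r(t) = 3 + (t/t)/4 = 3 + (¼)*1 = 3 + ¼ = 13/4)
r(C) + 96*(-122) = 13/4 + 96*(-122) = 13/4 - 11712 = -46835/4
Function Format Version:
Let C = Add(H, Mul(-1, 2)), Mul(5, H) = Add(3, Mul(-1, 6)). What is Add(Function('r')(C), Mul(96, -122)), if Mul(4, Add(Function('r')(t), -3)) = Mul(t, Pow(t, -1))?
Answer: Rational(-46835, 4) ≈ -11709.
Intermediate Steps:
H = Rational(-3, 5) (H = Mul(Rational(1, 5), Add(3, Mul(-1, 6))) = Mul(Rational(1, 5), Add(3, -6)) = Mul(Rational(1, 5), -3) = Rational(-3, 5) ≈ -0.60000)
C = Rational(-13, 5) (C = Add(Rational(-3, 5), Mul(-1, 2)) = Add(Rational(-3, 5), -2) = Rational(-13, 5) ≈ -2.6000)
Function('r')(t) = Rational(13, 4) (Function('r')(t) = Add(3, Mul(Rational(1, 4), Mul(t, Pow(t, -1)))) = Add(3, Mul(Rational(1, 4), 1)) = Add(3, Rational(1, 4)) = Rational(13, 4))
Add(Function('r')(C), Mul(96, -122)) = Add(Rational(13, 4), Mul(96, -122)) = Add(Rational(13, 4), -11712) = Rational(-46835, 4)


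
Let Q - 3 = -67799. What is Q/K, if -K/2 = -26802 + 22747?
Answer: -33898/4055 ≈ -8.3596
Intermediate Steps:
Q = -67796 (Q = 3 - 67799 = -67796)
K = 8110 (K = -2*(-26802 + 22747) = -2*(-4055) = 8110)
Q/K = -67796/8110 = -67796*1/8110 = -33898/4055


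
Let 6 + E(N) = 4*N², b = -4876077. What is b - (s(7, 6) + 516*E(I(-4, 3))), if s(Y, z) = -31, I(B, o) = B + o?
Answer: -4875014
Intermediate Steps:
E(N) = -6 + 4*N²
b - (s(7, 6) + 516*E(I(-4, 3))) = -4876077 - (-31 + 516*(-6 + 4*(-4 + 3)²)) = -4876077 - (-31 + 516*(-6 + 4*(-1)²)) = -4876077 - (-31 + 516*(-6 + 4*1)) = -4876077 - (-31 + 516*(-6 + 4)) = -4876077 - (-31 + 516*(-2)) = -4876077 - (-31 - 1032) = -4876077 - 1*(-1063) = -4876077 + 1063 = -4875014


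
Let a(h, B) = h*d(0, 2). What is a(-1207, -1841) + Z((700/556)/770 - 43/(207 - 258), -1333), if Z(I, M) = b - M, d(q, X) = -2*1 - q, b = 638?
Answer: 4385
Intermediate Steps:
d(q, X) = -2 - q
a(h, B) = -2*h (a(h, B) = h*(-2 - 1*0) = h*(-2 + 0) = h*(-2) = -2*h)
Z(I, M) = 638 - M
a(-1207, -1841) + Z((700/556)/770 - 43/(207 - 258), -1333) = -2*(-1207) + (638 - 1*(-1333)) = 2414 + (638 + 1333) = 2414 + 1971 = 4385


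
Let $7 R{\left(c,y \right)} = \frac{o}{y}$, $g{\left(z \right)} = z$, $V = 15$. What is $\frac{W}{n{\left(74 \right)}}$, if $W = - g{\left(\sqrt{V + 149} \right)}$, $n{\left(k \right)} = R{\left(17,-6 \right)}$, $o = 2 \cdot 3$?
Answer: $14 \sqrt{41} \approx 89.644$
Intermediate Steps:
$o = 6$
$R{\left(c,y \right)} = \frac{6}{7 y}$ ($R{\left(c,y \right)} = \frac{6 \frac{1}{y}}{7} = \frac{6}{7 y}$)
$n{\left(k \right)} = - \frac{1}{7}$ ($n{\left(k \right)} = \frac{6}{7 \left(-6\right)} = \frac{6}{7} \left(- \frac{1}{6}\right) = - \frac{1}{7}$)
$W = - 2 \sqrt{41}$ ($W = - \sqrt{15 + 149} = - \sqrt{164} = - 2 \sqrt{41} \approx -12.806$)
$\frac{W}{n{\left(74 \right)}} = \frac{\left(-2\right) \sqrt{41}}{- \frac{1}{7}} = - 2 \sqrt{41} \left(-7\right) = 14 \sqrt{41}$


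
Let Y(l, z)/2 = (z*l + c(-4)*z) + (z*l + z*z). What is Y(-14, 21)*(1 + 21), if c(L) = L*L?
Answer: 8316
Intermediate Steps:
c(L) = L²
Y(l, z) = 2*z² + 32*z + 4*l*z (Y(l, z) = 2*((z*l + (-4)²*z) + (z*l + z*z)) = 2*((l*z + 16*z) + (l*z + z²)) = 2*((16*z + l*z) + (z² + l*z)) = 2*(z² + 16*z + 2*l*z) = 2*z² + 32*z + 4*l*z)
Y(-14, 21)*(1 + 21) = (2*21*(16 + 21 + 2*(-14)))*(1 + 21) = (2*21*(16 + 21 - 28))*22 = (2*21*9)*22 = 378*22 = 8316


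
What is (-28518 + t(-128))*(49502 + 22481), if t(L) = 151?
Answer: -2041941761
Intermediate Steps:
(-28518 + t(-128))*(49502 + 22481) = (-28518 + 151)*(49502 + 22481) = -28367*71983 = -2041941761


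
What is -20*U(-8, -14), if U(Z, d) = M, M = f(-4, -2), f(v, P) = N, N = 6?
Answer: -120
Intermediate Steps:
f(v, P) = 6
M = 6
U(Z, d) = 6
-20*U(-8, -14) = -20*6 = -120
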